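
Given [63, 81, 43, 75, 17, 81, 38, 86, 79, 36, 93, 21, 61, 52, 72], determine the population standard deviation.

23.3377

Step 1: Compute the mean: 59.8667
Step 2: Sum of squared deviations from the mean: 8169.7333
Step 3: Population variance = 8169.7333 / 15 = 544.6489
Step 4: Standard deviation = sqrt(544.6489) = 23.3377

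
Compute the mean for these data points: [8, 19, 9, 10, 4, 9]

9.8333

Step 1: Sum all values: 8 + 19 + 9 + 10 + 4 + 9 = 59
Step 2: Count the number of values: n = 6
Step 3: Mean = sum / n = 59 / 6 = 9.8333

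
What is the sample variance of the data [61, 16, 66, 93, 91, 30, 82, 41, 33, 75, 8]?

905.3636

Step 1: Compute the mean: (61 + 16 + 66 + 93 + 91 + 30 + 82 + 41 + 33 + 75 + 8) / 11 = 54.1818
Step 2: Compute squared deviations from the mean:
  (61 - 54.1818)^2 = 46.4876
  (16 - 54.1818)^2 = 1457.8512
  (66 - 54.1818)^2 = 139.6694
  (93 - 54.1818)^2 = 1506.8512
  (91 - 54.1818)^2 = 1355.5785
  (30 - 54.1818)^2 = 584.7603
  (82 - 54.1818)^2 = 773.8512
  (41 - 54.1818)^2 = 173.7603
  (33 - 54.1818)^2 = 448.6694
  (75 - 54.1818)^2 = 433.3967
  (8 - 54.1818)^2 = 2132.7603
Step 3: Sum of squared deviations = 9053.6364
Step 4: Sample variance = 9053.6364 / 10 = 905.3636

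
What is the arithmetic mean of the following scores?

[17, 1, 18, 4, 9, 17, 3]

9.8571

Step 1: Sum all values: 17 + 1 + 18 + 4 + 9 + 17 + 3 = 69
Step 2: Count the number of values: n = 7
Step 3: Mean = sum / n = 69 / 7 = 9.8571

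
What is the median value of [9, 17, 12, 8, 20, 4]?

10.5

Step 1: Sort the data in ascending order: [4, 8, 9, 12, 17, 20]
Step 2: The number of values is n = 6.
Step 3: Since n is even, the median is the average of positions 3 and 4:
  Median = (9 + 12) / 2 = 10.5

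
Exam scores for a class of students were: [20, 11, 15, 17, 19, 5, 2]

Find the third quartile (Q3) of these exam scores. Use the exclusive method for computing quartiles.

19

Step 1: Sort the data: [2, 5, 11, 15, 17, 19, 20]
Step 2: n = 7
Step 3: Using the exclusive quartile method:
  Q1 = 5
  Q2 (median) = 15
  Q3 = 19
  IQR = Q3 - Q1 = 19 - 5 = 14
Step 4: Q3 = 19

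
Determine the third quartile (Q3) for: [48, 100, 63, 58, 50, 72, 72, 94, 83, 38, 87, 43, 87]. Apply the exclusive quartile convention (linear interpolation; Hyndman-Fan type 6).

87

Step 1: Sort the data: [38, 43, 48, 50, 58, 63, 72, 72, 83, 87, 87, 94, 100]
Step 2: n = 13
Step 3: Using the exclusive quartile method:
  Q1 = 49
  Q2 (median) = 72
  Q3 = 87
  IQR = Q3 - Q1 = 87 - 49 = 38
Step 4: Q3 = 87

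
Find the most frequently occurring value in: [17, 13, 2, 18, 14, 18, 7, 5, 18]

18

Step 1: Count the frequency of each value:
  2: appears 1 time(s)
  5: appears 1 time(s)
  7: appears 1 time(s)
  13: appears 1 time(s)
  14: appears 1 time(s)
  17: appears 1 time(s)
  18: appears 3 time(s)
Step 2: The value 18 appears most frequently (3 times).
Step 3: Mode = 18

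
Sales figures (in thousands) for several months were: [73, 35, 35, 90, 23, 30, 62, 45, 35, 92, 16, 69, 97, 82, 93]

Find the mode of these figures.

35

Step 1: Count the frequency of each value:
  16: appears 1 time(s)
  23: appears 1 time(s)
  30: appears 1 time(s)
  35: appears 3 time(s)
  45: appears 1 time(s)
  62: appears 1 time(s)
  69: appears 1 time(s)
  73: appears 1 time(s)
  82: appears 1 time(s)
  90: appears 1 time(s)
  92: appears 1 time(s)
  93: appears 1 time(s)
  97: appears 1 time(s)
Step 2: The value 35 appears most frequently (3 times).
Step 3: Mode = 35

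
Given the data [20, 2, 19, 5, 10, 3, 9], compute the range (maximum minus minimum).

18

Step 1: Identify the maximum value: max = 20
Step 2: Identify the minimum value: min = 2
Step 3: Range = max - min = 20 - 2 = 18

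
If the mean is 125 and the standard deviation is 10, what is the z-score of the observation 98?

-2.7

Step 1: Recall the z-score formula: z = (x - mu) / sigma
Step 2: Substitute values: z = (98 - 125) / 10
Step 3: z = -27 / 10 = -2.7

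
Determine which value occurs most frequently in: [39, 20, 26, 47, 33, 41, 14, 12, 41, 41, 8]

41

Step 1: Count the frequency of each value:
  8: appears 1 time(s)
  12: appears 1 time(s)
  14: appears 1 time(s)
  20: appears 1 time(s)
  26: appears 1 time(s)
  33: appears 1 time(s)
  39: appears 1 time(s)
  41: appears 3 time(s)
  47: appears 1 time(s)
Step 2: The value 41 appears most frequently (3 times).
Step 3: Mode = 41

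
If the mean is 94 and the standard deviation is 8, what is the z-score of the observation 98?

0.5

Step 1: Recall the z-score formula: z = (x - mu) / sigma
Step 2: Substitute values: z = (98 - 94) / 8
Step 3: z = 4 / 8 = 0.5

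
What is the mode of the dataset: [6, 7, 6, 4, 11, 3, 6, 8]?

6

Step 1: Count the frequency of each value:
  3: appears 1 time(s)
  4: appears 1 time(s)
  6: appears 3 time(s)
  7: appears 1 time(s)
  8: appears 1 time(s)
  11: appears 1 time(s)
Step 2: The value 6 appears most frequently (3 times).
Step 3: Mode = 6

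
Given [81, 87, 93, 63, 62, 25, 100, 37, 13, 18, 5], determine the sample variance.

1209.8909

Step 1: Compute the mean: (81 + 87 + 93 + 63 + 62 + 25 + 100 + 37 + 13 + 18 + 5) / 11 = 53.0909
Step 2: Compute squared deviations from the mean:
  (81 - 53.0909)^2 = 778.9174
  (87 - 53.0909)^2 = 1149.8264
  (93 - 53.0909)^2 = 1592.7355
  (63 - 53.0909)^2 = 98.1901
  (62 - 53.0909)^2 = 79.3719
  (25 - 53.0909)^2 = 789.0992
  (100 - 53.0909)^2 = 2200.4628
  (37 - 53.0909)^2 = 258.9174
  (13 - 53.0909)^2 = 1607.281
  (18 - 53.0909)^2 = 1231.3719
  (5 - 53.0909)^2 = 2312.7355
Step 3: Sum of squared deviations = 12098.9091
Step 4: Sample variance = 12098.9091 / 10 = 1209.8909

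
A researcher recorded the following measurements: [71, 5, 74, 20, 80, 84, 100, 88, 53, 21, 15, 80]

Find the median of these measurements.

72.5

Step 1: Sort the data in ascending order: [5, 15, 20, 21, 53, 71, 74, 80, 80, 84, 88, 100]
Step 2: The number of values is n = 12.
Step 3: Since n is even, the median is the average of positions 6 and 7:
  Median = (71 + 74) / 2 = 72.5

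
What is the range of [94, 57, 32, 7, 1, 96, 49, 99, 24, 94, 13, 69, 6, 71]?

98

Step 1: Identify the maximum value: max = 99
Step 2: Identify the minimum value: min = 1
Step 3: Range = max - min = 99 - 1 = 98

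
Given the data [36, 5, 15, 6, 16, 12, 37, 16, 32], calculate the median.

16

Step 1: Sort the data in ascending order: [5, 6, 12, 15, 16, 16, 32, 36, 37]
Step 2: The number of values is n = 9.
Step 3: Since n is odd, the median is the middle value at position 5: 16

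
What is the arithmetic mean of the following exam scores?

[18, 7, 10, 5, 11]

10.2

Step 1: Sum all values: 18 + 7 + 10 + 5 + 11 = 51
Step 2: Count the number of values: n = 5
Step 3: Mean = sum / n = 51 / 5 = 10.2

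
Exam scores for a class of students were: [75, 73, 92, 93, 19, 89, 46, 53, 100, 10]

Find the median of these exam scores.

74

Step 1: Sort the data in ascending order: [10, 19, 46, 53, 73, 75, 89, 92, 93, 100]
Step 2: The number of values is n = 10.
Step 3: Since n is even, the median is the average of positions 5 and 6:
  Median = (73 + 75) / 2 = 74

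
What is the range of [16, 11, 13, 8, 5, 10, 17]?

12

Step 1: Identify the maximum value: max = 17
Step 2: Identify the minimum value: min = 5
Step 3: Range = max - min = 17 - 5 = 12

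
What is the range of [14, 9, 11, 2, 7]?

12

Step 1: Identify the maximum value: max = 14
Step 2: Identify the minimum value: min = 2
Step 3: Range = max - min = 14 - 2 = 12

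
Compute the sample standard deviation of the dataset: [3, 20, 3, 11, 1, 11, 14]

6.9522

Step 1: Compute the mean: 9
Step 2: Sum of squared deviations from the mean: 290
Step 3: Sample variance = 290 / 6 = 48.3333
Step 4: Standard deviation = sqrt(48.3333) = 6.9522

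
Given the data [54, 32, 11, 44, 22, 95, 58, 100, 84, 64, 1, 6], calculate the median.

49

Step 1: Sort the data in ascending order: [1, 6, 11, 22, 32, 44, 54, 58, 64, 84, 95, 100]
Step 2: The number of values is n = 12.
Step 3: Since n is even, the median is the average of positions 6 and 7:
  Median = (44 + 54) / 2 = 49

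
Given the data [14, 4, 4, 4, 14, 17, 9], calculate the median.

9

Step 1: Sort the data in ascending order: [4, 4, 4, 9, 14, 14, 17]
Step 2: The number of values is n = 7.
Step 3: Since n is odd, the median is the middle value at position 4: 9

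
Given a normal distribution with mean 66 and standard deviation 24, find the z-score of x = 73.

0.2917

Step 1: Recall the z-score formula: z = (x - mu) / sigma
Step 2: Substitute values: z = (73 - 66) / 24
Step 3: z = 7 / 24 = 0.2917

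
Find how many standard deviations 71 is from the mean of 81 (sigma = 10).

-1

Step 1: Recall the z-score formula: z = (x - mu) / sigma
Step 2: Substitute values: z = (71 - 81) / 10
Step 3: z = -10 / 10 = -1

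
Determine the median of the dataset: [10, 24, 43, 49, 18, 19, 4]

19

Step 1: Sort the data in ascending order: [4, 10, 18, 19, 24, 43, 49]
Step 2: The number of values is n = 7.
Step 3: Since n is odd, the median is the middle value at position 4: 19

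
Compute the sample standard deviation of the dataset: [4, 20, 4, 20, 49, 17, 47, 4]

18.2986

Step 1: Compute the mean: 20.625
Step 2: Sum of squared deviations from the mean: 2343.875
Step 3: Sample variance = 2343.875 / 7 = 334.8393
Step 4: Standard deviation = sqrt(334.8393) = 18.2986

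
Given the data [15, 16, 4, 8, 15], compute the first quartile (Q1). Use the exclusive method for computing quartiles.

6

Step 1: Sort the data: [4, 8, 15, 15, 16]
Step 2: n = 5
Step 3: Using the exclusive quartile method:
  Q1 = 6
  Q2 (median) = 15
  Q3 = 15.5
  IQR = Q3 - Q1 = 15.5 - 6 = 9.5
Step 4: Q1 = 6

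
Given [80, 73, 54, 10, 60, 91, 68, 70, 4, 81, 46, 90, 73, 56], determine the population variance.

647.8367

Step 1: Compute the mean: (80 + 73 + 54 + 10 + 60 + 91 + 68 + 70 + 4 + 81 + 46 + 90 + 73 + 56) / 14 = 61.1429
Step 2: Compute squared deviations from the mean:
  (80 - 61.1429)^2 = 355.5918
  (73 - 61.1429)^2 = 140.5918
  (54 - 61.1429)^2 = 51.0204
  (10 - 61.1429)^2 = 2615.5918
  (60 - 61.1429)^2 = 1.3061
  (91 - 61.1429)^2 = 891.449
  (68 - 61.1429)^2 = 47.0204
  (70 - 61.1429)^2 = 78.449
  (4 - 61.1429)^2 = 3265.3061
  (81 - 61.1429)^2 = 394.3061
  (46 - 61.1429)^2 = 229.3061
  (90 - 61.1429)^2 = 832.7347
  (73 - 61.1429)^2 = 140.5918
  (56 - 61.1429)^2 = 26.449
Step 3: Sum of squared deviations = 9069.7143
Step 4: Population variance = 9069.7143 / 14 = 647.8367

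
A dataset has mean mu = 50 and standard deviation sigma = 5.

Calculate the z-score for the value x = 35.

-3

Step 1: Recall the z-score formula: z = (x - mu) / sigma
Step 2: Substitute values: z = (35 - 50) / 5
Step 3: z = -15 / 5 = -3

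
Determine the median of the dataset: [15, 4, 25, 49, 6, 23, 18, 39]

20.5

Step 1: Sort the data in ascending order: [4, 6, 15, 18, 23, 25, 39, 49]
Step 2: The number of values is n = 8.
Step 3: Since n is even, the median is the average of positions 4 and 5:
  Median = (18 + 23) / 2 = 20.5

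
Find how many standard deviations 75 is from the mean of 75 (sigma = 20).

0

Step 1: Recall the z-score formula: z = (x - mu) / sigma
Step 2: Substitute values: z = (75 - 75) / 20
Step 3: z = 0 / 20 = 0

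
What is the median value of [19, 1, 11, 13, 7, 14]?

12

Step 1: Sort the data in ascending order: [1, 7, 11, 13, 14, 19]
Step 2: The number of values is n = 6.
Step 3: Since n is even, the median is the average of positions 3 and 4:
  Median = (11 + 13) / 2 = 12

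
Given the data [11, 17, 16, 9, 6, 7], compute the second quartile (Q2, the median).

10

Step 1: Sort the data: [6, 7, 9, 11, 16, 17]
Step 2: n = 6
Step 3: Q2 is the median. Since n is even, it is the average of the values at positions 3 and 4:
  Q2 = (9 + 11) / 2 = 10
Step 4: Q2 = 10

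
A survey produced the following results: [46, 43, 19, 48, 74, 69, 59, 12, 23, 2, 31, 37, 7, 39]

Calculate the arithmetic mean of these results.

36.3571

Step 1: Sum all values: 46 + 43 + 19 + 48 + 74 + 69 + 59 + 12 + 23 + 2 + 31 + 37 + 7 + 39 = 509
Step 2: Count the number of values: n = 14
Step 3: Mean = sum / n = 509 / 14 = 36.3571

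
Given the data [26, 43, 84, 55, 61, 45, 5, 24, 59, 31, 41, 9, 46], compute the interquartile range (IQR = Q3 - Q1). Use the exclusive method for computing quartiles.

32

Step 1: Sort the data: [5, 9, 24, 26, 31, 41, 43, 45, 46, 55, 59, 61, 84]
Step 2: n = 13
Step 3: Using the exclusive quartile method:
  Q1 = 25
  Q2 (median) = 43
  Q3 = 57
  IQR = Q3 - Q1 = 57 - 25 = 32
Step 4: IQR = 32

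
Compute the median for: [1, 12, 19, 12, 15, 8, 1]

12

Step 1: Sort the data in ascending order: [1, 1, 8, 12, 12, 15, 19]
Step 2: The number of values is n = 7.
Step 3: Since n is odd, the median is the middle value at position 4: 12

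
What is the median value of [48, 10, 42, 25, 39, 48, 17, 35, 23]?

35

Step 1: Sort the data in ascending order: [10, 17, 23, 25, 35, 39, 42, 48, 48]
Step 2: The number of values is n = 9.
Step 3: Since n is odd, the median is the middle value at position 5: 35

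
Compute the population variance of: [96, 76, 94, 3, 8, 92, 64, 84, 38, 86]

1126.89

Step 1: Compute the mean: (96 + 76 + 94 + 3 + 8 + 92 + 64 + 84 + 38 + 86) / 10 = 64.1
Step 2: Compute squared deviations from the mean:
  (96 - 64.1)^2 = 1017.61
  (76 - 64.1)^2 = 141.61
  (94 - 64.1)^2 = 894.01
  (3 - 64.1)^2 = 3733.21
  (8 - 64.1)^2 = 3147.21
  (92 - 64.1)^2 = 778.41
  (64 - 64.1)^2 = 0.01
  (84 - 64.1)^2 = 396.01
  (38 - 64.1)^2 = 681.21
  (86 - 64.1)^2 = 479.61
Step 3: Sum of squared deviations = 11268.9
Step 4: Population variance = 11268.9 / 10 = 1126.89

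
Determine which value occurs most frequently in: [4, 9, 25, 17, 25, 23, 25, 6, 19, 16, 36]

25

Step 1: Count the frequency of each value:
  4: appears 1 time(s)
  6: appears 1 time(s)
  9: appears 1 time(s)
  16: appears 1 time(s)
  17: appears 1 time(s)
  19: appears 1 time(s)
  23: appears 1 time(s)
  25: appears 3 time(s)
  36: appears 1 time(s)
Step 2: The value 25 appears most frequently (3 times).
Step 3: Mode = 25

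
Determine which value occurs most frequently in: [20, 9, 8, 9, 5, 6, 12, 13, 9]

9

Step 1: Count the frequency of each value:
  5: appears 1 time(s)
  6: appears 1 time(s)
  8: appears 1 time(s)
  9: appears 3 time(s)
  12: appears 1 time(s)
  13: appears 1 time(s)
  20: appears 1 time(s)
Step 2: The value 9 appears most frequently (3 times).
Step 3: Mode = 9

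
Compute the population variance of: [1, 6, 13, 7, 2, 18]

35.8056

Step 1: Compute the mean: (1 + 6 + 13 + 7 + 2 + 18) / 6 = 7.8333
Step 2: Compute squared deviations from the mean:
  (1 - 7.8333)^2 = 46.6944
  (6 - 7.8333)^2 = 3.3611
  (13 - 7.8333)^2 = 26.6944
  (7 - 7.8333)^2 = 0.6944
  (2 - 7.8333)^2 = 34.0278
  (18 - 7.8333)^2 = 103.3611
Step 3: Sum of squared deviations = 214.8333
Step 4: Population variance = 214.8333 / 6 = 35.8056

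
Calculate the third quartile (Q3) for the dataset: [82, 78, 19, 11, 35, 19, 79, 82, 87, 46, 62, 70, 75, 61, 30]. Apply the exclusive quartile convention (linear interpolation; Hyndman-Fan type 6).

79

Step 1: Sort the data: [11, 19, 19, 30, 35, 46, 61, 62, 70, 75, 78, 79, 82, 82, 87]
Step 2: n = 15
Step 3: Using the exclusive quartile method:
  Q1 = 30
  Q2 (median) = 62
  Q3 = 79
  IQR = Q3 - Q1 = 79 - 30 = 49
Step 4: Q3 = 79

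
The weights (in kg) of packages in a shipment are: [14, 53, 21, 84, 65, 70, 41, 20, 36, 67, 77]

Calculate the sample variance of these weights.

612.1636

Step 1: Compute the mean: (14 + 53 + 21 + 84 + 65 + 70 + 41 + 20 + 36 + 67 + 77) / 11 = 49.8182
Step 2: Compute squared deviations from the mean:
  (14 - 49.8182)^2 = 1282.9421
  (53 - 49.8182)^2 = 10.124
  (21 - 49.8182)^2 = 830.4876
  (84 - 49.8182)^2 = 1168.3967
  (65 - 49.8182)^2 = 230.4876
  (70 - 49.8182)^2 = 407.3058
  (41 - 49.8182)^2 = 77.7603
  (20 - 49.8182)^2 = 889.124
  (36 - 49.8182)^2 = 190.9421
  (67 - 49.8182)^2 = 295.2149
  (77 - 49.8182)^2 = 738.8512
Step 3: Sum of squared deviations = 6121.6364
Step 4: Sample variance = 6121.6364 / 10 = 612.1636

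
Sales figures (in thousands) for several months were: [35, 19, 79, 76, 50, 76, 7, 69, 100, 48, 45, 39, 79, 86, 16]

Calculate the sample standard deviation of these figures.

28.2425

Step 1: Compute the mean: 54.9333
Step 2: Sum of squared deviations from the mean: 11166.9333
Step 3: Sample variance = 11166.9333 / 14 = 797.6381
Step 4: Standard deviation = sqrt(797.6381) = 28.2425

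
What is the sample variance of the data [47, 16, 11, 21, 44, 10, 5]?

283.3333

Step 1: Compute the mean: (47 + 16 + 11 + 21 + 44 + 10 + 5) / 7 = 22
Step 2: Compute squared deviations from the mean:
  (47 - 22)^2 = 625
  (16 - 22)^2 = 36
  (11 - 22)^2 = 121
  (21 - 22)^2 = 1
  (44 - 22)^2 = 484
  (10 - 22)^2 = 144
  (5 - 22)^2 = 289
Step 3: Sum of squared deviations = 1700
Step 4: Sample variance = 1700 / 6 = 283.3333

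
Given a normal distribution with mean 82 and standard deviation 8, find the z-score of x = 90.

1

Step 1: Recall the z-score formula: z = (x - mu) / sigma
Step 2: Substitute values: z = (90 - 82) / 8
Step 3: z = 8 / 8 = 1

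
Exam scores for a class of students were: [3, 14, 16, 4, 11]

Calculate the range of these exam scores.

13

Step 1: Identify the maximum value: max = 16
Step 2: Identify the minimum value: min = 3
Step 3: Range = max - min = 16 - 3 = 13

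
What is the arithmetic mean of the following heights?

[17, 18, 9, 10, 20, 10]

14

Step 1: Sum all values: 17 + 18 + 9 + 10 + 20 + 10 = 84
Step 2: Count the number of values: n = 6
Step 3: Mean = sum / n = 84 / 6 = 14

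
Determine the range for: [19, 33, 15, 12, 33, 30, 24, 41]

29

Step 1: Identify the maximum value: max = 41
Step 2: Identify the minimum value: min = 12
Step 3: Range = max - min = 41 - 12 = 29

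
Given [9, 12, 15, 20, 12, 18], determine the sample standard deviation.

4.1312

Step 1: Compute the mean: 14.3333
Step 2: Sum of squared deviations from the mean: 85.3333
Step 3: Sample variance = 85.3333 / 5 = 17.0667
Step 4: Standard deviation = sqrt(17.0667) = 4.1312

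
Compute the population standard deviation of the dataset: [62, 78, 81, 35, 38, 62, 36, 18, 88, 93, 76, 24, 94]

26.0193

Step 1: Compute the mean: 60.3846
Step 2: Sum of squared deviations from the mean: 8801.0769
Step 3: Population variance = 8801.0769 / 13 = 677.0059
Step 4: Standard deviation = sqrt(677.0059) = 26.0193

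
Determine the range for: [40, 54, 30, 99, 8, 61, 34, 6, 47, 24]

93

Step 1: Identify the maximum value: max = 99
Step 2: Identify the minimum value: min = 6
Step 3: Range = max - min = 99 - 6 = 93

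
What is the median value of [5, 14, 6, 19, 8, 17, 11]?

11

Step 1: Sort the data in ascending order: [5, 6, 8, 11, 14, 17, 19]
Step 2: The number of values is n = 7.
Step 3: Since n is odd, the median is the middle value at position 4: 11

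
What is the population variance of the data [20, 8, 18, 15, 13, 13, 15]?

12.8163

Step 1: Compute the mean: (20 + 8 + 18 + 15 + 13 + 13 + 15) / 7 = 14.5714
Step 2: Compute squared deviations from the mean:
  (20 - 14.5714)^2 = 29.4694
  (8 - 14.5714)^2 = 43.1837
  (18 - 14.5714)^2 = 11.7551
  (15 - 14.5714)^2 = 0.1837
  (13 - 14.5714)^2 = 2.4694
  (13 - 14.5714)^2 = 2.4694
  (15 - 14.5714)^2 = 0.1837
Step 3: Sum of squared deviations = 89.7143
Step 4: Population variance = 89.7143 / 7 = 12.8163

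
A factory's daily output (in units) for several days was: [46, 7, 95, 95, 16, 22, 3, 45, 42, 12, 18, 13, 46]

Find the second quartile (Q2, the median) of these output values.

22

Step 1: Sort the data: [3, 7, 12, 13, 16, 18, 22, 42, 45, 46, 46, 95, 95]
Step 2: n = 13
Step 3: Q2 is the median. Since n is odd, it is the middle value at position 7: 22
Step 4: Q2 = 22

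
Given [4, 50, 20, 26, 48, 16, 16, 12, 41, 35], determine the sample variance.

252.8444

Step 1: Compute the mean: (4 + 50 + 20 + 26 + 48 + 16 + 16 + 12 + 41 + 35) / 10 = 26.8
Step 2: Compute squared deviations from the mean:
  (4 - 26.8)^2 = 519.84
  (50 - 26.8)^2 = 538.24
  (20 - 26.8)^2 = 46.24
  (26 - 26.8)^2 = 0.64
  (48 - 26.8)^2 = 449.44
  (16 - 26.8)^2 = 116.64
  (16 - 26.8)^2 = 116.64
  (12 - 26.8)^2 = 219.04
  (41 - 26.8)^2 = 201.64
  (35 - 26.8)^2 = 67.24
Step 3: Sum of squared deviations = 2275.6
Step 4: Sample variance = 2275.6 / 9 = 252.8444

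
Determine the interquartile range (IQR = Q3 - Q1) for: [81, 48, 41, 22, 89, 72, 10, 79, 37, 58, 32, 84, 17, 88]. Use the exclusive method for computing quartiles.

52.25

Step 1: Sort the data: [10, 17, 22, 32, 37, 41, 48, 58, 72, 79, 81, 84, 88, 89]
Step 2: n = 14
Step 3: Using the exclusive quartile method:
  Q1 = 29.5
  Q2 (median) = 53
  Q3 = 81.75
  IQR = Q3 - Q1 = 81.75 - 29.5 = 52.25
Step 4: IQR = 52.25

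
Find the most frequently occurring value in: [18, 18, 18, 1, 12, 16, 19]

18

Step 1: Count the frequency of each value:
  1: appears 1 time(s)
  12: appears 1 time(s)
  16: appears 1 time(s)
  18: appears 3 time(s)
  19: appears 1 time(s)
Step 2: The value 18 appears most frequently (3 times).
Step 3: Mode = 18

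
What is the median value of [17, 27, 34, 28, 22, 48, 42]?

28

Step 1: Sort the data in ascending order: [17, 22, 27, 28, 34, 42, 48]
Step 2: The number of values is n = 7.
Step 3: Since n is odd, the median is the middle value at position 4: 28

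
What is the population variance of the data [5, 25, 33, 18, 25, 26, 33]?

80.5306

Step 1: Compute the mean: (5 + 25 + 33 + 18 + 25 + 26 + 33) / 7 = 23.5714
Step 2: Compute squared deviations from the mean:
  (5 - 23.5714)^2 = 344.898
  (25 - 23.5714)^2 = 2.0408
  (33 - 23.5714)^2 = 88.898
  (18 - 23.5714)^2 = 31.0408
  (25 - 23.5714)^2 = 2.0408
  (26 - 23.5714)^2 = 5.898
  (33 - 23.5714)^2 = 88.898
Step 3: Sum of squared deviations = 563.7143
Step 4: Population variance = 563.7143 / 7 = 80.5306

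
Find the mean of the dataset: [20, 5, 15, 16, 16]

14.4

Step 1: Sum all values: 20 + 5 + 15 + 16 + 16 = 72
Step 2: Count the number of values: n = 5
Step 3: Mean = sum / n = 72 / 5 = 14.4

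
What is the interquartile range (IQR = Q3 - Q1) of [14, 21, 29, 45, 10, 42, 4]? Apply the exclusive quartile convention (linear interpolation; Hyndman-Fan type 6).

32

Step 1: Sort the data: [4, 10, 14, 21, 29, 42, 45]
Step 2: n = 7
Step 3: Using the exclusive quartile method:
  Q1 = 10
  Q2 (median) = 21
  Q3 = 42
  IQR = Q3 - Q1 = 42 - 10 = 32
Step 4: IQR = 32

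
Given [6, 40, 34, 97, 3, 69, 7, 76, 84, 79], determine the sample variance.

1287.8333

Step 1: Compute the mean: (6 + 40 + 34 + 97 + 3 + 69 + 7 + 76 + 84 + 79) / 10 = 49.5
Step 2: Compute squared deviations from the mean:
  (6 - 49.5)^2 = 1892.25
  (40 - 49.5)^2 = 90.25
  (34 - 49.5)^2 = 240.25
  (97 - 49.5)^2 = 2256.25
  (3 - 49.5)^2 = 2162.25
  (69 - 49.5)^2 = 380.25
  (7 - 49.5)^2 = 1806.25
  (76 - 49.5)^2 = 702.25
  (84 - 49.5)^2 = 1190.25
  (79 - 49.5)^2 = 870.25
Step 3: Sum of squared deviations = 11590.5
Step 4: Sample variance = 11590.5 / 9 = 1287.8333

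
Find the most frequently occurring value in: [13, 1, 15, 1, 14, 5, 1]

1

Step 1: Count the frequency of each value:
  1: appears 3 time(s)
  5: appears 1 time(s)
  13: appears 1 time(s)
  14: appears 1 time(s)
  15: appears 1 time(s)
Step 2: The value 1 appears most frequently (3 times).
Step 3: Mode = 1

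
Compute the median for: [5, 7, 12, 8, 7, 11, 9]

8

Step 1: Sort the data in ascending order: [5, 7, 7, 8, 9, 11, 12]
Step 2: The number of values is n = 7.
Step 3: Since n is odd, the median is the middle value at position 4: 8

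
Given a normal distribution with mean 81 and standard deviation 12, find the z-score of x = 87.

0.5

Step 1: Recall the z-score formula: z = (x - mu) / sigma
Step 2: Substitute values: z = (87 - 81) / 12
Step 3: z = 6 / 12 = 0.5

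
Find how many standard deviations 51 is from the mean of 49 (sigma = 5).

0.4

Step 1: Recall the z-score formula: z = (x - mu) / sigma
Step 2: Substitute values: z = (51 - 49) / 5
Step 3: z = 2 / 5 = 0.4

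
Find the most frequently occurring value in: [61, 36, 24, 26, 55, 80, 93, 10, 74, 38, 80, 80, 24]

80

Step 1: Count the frequency of each value:
  10: appears 1 time(s)
  24: appears 2 time(s)
  26: appears 1 time(s)
  36: appears 1 time(s)
  38: appears 1 time(s)
  55: appears 1 time(s)
  61: appears 1 time(s)
  74: appears 1 time(s)
  80: appears 3 time(s)
  93: appears 1 time(s)
Step 2: The value 80 appears most frequently (3 times).
Step 3: Mode = 80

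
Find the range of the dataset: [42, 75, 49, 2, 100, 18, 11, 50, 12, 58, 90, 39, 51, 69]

98

Step 1: Identify the maximum value: max = 100
Step 2: Identify the minimum value: min = 2
Step 3: Range = max - min = 100 - 2 = 98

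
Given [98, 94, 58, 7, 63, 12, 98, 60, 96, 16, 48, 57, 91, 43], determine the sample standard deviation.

32.5871

Step 1: Compute the mean: 60.0714
Step 2: Sum of squared deviations from the mean: 13804.9286
Step 3: Sample variance = 13804.9286 / 13 = 1061.9176
Step 4: Standard deviation = sqrt(1061.9176) = 32.5871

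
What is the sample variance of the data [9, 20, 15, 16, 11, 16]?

15.5

Step 1: Compute the mean: (9 + 20 + 15 + 16 + 11 + 16) / 6 = 14.5
Step 2: Compute squared deviations from the mean:
  (9 - 14.5)^2 = 30.25
  (20 - 14.5)^2 = 30.25
  (15 - 14.5)^2 = 0.25
  (16 - 14.5)^2 = 2.25
  (11 - 14.5)^2 = 12.25
  (16 - 14.5)^2 = 2.25
Step 3: Sum of squared deviations = 77.5
Step 4: Sample variance = 77.5 / 5 = 15.5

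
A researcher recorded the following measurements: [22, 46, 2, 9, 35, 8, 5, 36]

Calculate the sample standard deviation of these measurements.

16.7923

Step 1: Compute the mean: 20.375
Step 2: Sum of squared deviations from the mean: 1973.875
Step 3: Sample variance = 1973.875 / 7 = 281.9821
Step 4: Standard deviation = sqrt(281.9821) = 16.7923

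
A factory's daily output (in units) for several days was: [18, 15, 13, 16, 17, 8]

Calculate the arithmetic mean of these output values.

14.5

Step 1: Sum all values: 18 + 15 + 13 + 16 + 17 + 8 = 87
Step 2: Count the number of values: n = 6
Step 3: Mean = sum / n = 87 / 6 = 14.5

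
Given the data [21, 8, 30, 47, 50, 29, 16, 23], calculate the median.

26

Step 1: Sort the data in ascending order: [8, 16, 21, 23, 29, 30, 47, 50]
Step 2: The number of values is n = 8.
Step 3: Since n is even, the median is the average of positions 4 and 5:
  Median = (23 + 29) / 2 = 26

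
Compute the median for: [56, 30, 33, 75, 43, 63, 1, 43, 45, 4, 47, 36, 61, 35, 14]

43

Step 1: Sort the data in ascending order: [1, 4, 14, 30, 33, 35, 36, 43, 43, 45, 47, 56, 61, 63, 75]
Step 2: The number of values is n = 15.
Step 3: Since n is odd, the median is the middle value at position 8: 43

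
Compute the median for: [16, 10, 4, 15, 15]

15

Step 1: Sort the data in ascending order: [4, 10, 15, 15, 16]
Step 2: The number of values is n = 5.
Step 3: Since n is odd, the median is the middle value at position 3: 15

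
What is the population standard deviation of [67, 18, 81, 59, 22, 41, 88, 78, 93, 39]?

25.8426

Step 1: Compute the mean: 58.6
Step 2: Sum of squared deviations from the mean: 6678.4
Step 3: Population variance = 6678.4 / 10 = 667.84
Step 4: Standard deviation = sqrt(667.84) = 25.8426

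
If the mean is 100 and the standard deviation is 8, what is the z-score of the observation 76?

-3

Step 1: Recall the z-score formula: z = (x - mu) / sigma
Step 2: Substitute values: z = (76 - 100) / 8
Step 3: z = -24 / 8 = -3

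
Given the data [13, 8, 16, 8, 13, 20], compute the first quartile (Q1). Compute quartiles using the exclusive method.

8

Step 1: Sort the data: [8, 8, 13, 13, 16, 20]
Step 2: n = 6
Step 3: Using the exclusive quartile method:
  Q1 = 8
  Q2 (median) = 13
  Q3 = 17
  IQR = Q3 - Q1 = 17 - 8 = 9
Step 4: Q1 = 8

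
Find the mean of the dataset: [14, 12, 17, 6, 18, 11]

13

Step 1: Sum all values: 14 + 12 + 17 + 6 + 18 + 11 = 78
Step 2: Count the number of values: n = 6
Step 3: Mean = sum / n = 78 / 6 = 13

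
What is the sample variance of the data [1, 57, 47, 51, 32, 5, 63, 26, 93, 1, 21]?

851.6909

Step 1: Compute the mean: (1 + 57 + 47 + 51 + 32 + 5 + 63 + 26 + 93 + 1 + 21) / 11 = 36.0909
Step 2: Compute squared deviations from the mean:
  (1 - 36.0909)^2 = 1231.3719
  (57 - 36.0909)^2 = 437.1901
  (47 - 36.0909)^2 = 119.0083
  (51 - 36.0909)^2 = 222.281
  (32 - 36.0909)^2 = 16.7355
  (5 - 36.0909)^2 = 966.6446
  (63 - 36.0909)^2 = 724.0992
  (26 - 36.0909)^2 = 101.8264
  (93 - 36.0909)^2 = 3238.6446
  (1 - 36.0909)^2 = 1231.3719
  (21 - 36.0909)^2 = 227.7355
Step 3: Sum of squared deviations = 8516.9091
Step 4: Sample variance = 8516.9091 / 10 = 851.6909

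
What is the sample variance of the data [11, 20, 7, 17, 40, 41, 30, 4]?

206.2143

Step 1: Compute the mean: (11 + 20 + 7 + 17 + 40 + 41 + 30 + 4) / 8 = 21.25
Step 2: Compute squared deviations from the mean:
  (11 - 21.25)^2 = 105.0625
  (20 - 21.25)^2 = 1.5625
  (7 - 21.25)^2 = 203.0625
  (17 - 21.25)^2 = 18.0625
  (40 - 21.25)^2 = 351.5625
  (41 - 21.25)^2 = 390.0625
  (30 - 21.25)^2 = 76.5625
  (4 - 21.25)^2 = 297.5625
Step 3: Sum of squared deviations = 1443.5
Step 4: Sample variance = 1443.5 / 7 = 206.2143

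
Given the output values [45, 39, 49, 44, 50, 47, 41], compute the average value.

45

Step 1: Sum all values: 45 + 39 + 49 + 44 + 50 + 47 + 41 = 315
Step 2: Count the number of values: n = 7
Step 3: Mean = sum / n = 315 / 7 = 45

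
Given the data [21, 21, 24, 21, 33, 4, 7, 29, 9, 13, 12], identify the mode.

21

Step 1: Count the frequency of each value:
  4: appears 1 time(s)
  7: appears 1 time(s)
  9: appears 1 time(s)
  12: appears 1 time(s)
  13: appears 1 time(s)
  21: appears 3 time(s)
  24: appears 1 time(s)
  29: appears 1 time(s)
  33: appears 1 time(s)
Step 2: The value 21 appears most frequently (3 times).
Step 3: Mode = 21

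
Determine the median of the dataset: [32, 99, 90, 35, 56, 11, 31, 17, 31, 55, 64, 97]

45

Step 1: Sort the data in ascending order: [11, 17, 31, 31, 32, 35, 55, 56, 64, 90, 97, 99]
Step 2: The number of values is n = 12.
Step 3: Since n is even, the median is the average of positions 6 and 7:
  Median = (35 + 55) / 2 = 45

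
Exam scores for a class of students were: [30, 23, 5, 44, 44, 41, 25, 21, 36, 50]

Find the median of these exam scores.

33

Step 1: Sort the data in ascending order: [5, 21, 23, 25, 30, 36, 41, 44, 44, 50]
Step 2: The number of values is n = 10.
Step 3: Since n is even, the median is the average of positions 5 and 6:
  Median = (30 + 36) / 2 = 33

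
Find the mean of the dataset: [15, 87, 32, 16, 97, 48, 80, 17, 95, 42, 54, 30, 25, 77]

51.0714

Step 1: Sum all values: 15 + 87 + 32 + 16 + 97 + 48 + 80 + 17 + 95 + 42 + 54 + 30 + 25 + 77 = 715
Step 2: Count the number of values: n = 14
Step 3: Mean = sum / n = 715 / 14 = 51.0714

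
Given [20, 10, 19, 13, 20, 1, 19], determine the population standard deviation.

6.6086

Step 1: Compute the mean: 14.5714
Step 2: Sum of squared deviations from the mean: 305.7143
Step 3: Population variance = 305.7143 / 7 = 43.6735
Step 4: Standard deviation = sqrt(43.6735) = 6.6086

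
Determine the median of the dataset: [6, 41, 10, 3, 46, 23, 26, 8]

16.5

Step 1: Sort the data in ascending order: [3, 6, 8, 10, 23, 26, 41, 46]
Step 2: The number of values is n = 8.
Step 3: Since n is even, the median is the average of positions 4 and 5:
  Median = (10 + 23) / 2 = 16.5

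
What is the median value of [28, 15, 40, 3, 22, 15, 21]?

21

Step 1: Sort the data in ascending order: [3, 15, 15, 21, 22, 28, 40]
Step 2: The number of values is n = 7.
Step 3: Since n is odd, the median is the middle value at position 4: 21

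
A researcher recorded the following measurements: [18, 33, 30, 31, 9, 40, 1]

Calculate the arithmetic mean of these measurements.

23.1429

Step 1: Sum all values: 18 + 33 + 30 + 31 + 9 + 40 + 1 = 162
Step 2: Count the number of values: n = 7
Step 3: Mean = sum / n = 162 / 7 = 23.1429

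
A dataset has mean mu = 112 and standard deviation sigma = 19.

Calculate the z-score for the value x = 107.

-0.2632

Step 1: Recall the z-score formula: z = (x - mu) / sigma
Step 2: Substitute values: z = (107 - 112) / 19
Step 3: z = -5 / 19 = -0.2632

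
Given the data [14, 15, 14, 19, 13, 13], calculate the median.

14

Step 1: Sort the data in ascending order: [13, 13, 14, 14, 15, 19]
Step 2: The number of values is n = 6.
Step 3: Since n is even, the median is the average of positions 3 and 4:
  Median = (14 + 14) / 2 = 14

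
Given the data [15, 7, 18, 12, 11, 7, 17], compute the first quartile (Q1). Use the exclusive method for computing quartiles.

7

Step 1: Sort the data: [7, 7, 11, 12, 15, 17, 18]
Step 2: n = 7
Step 3: Using the exclusive quartile method:
  Q1 = 7
  Q2 (median) = 12
  Q3 = 17
  IQR = Q3 - Q1 = 17 - 7 = 10
Step 4: Q1 = 7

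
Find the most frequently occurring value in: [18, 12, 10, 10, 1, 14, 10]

10

Step 1: Count the frequency of each value:
  1: appears 1 time(s)
  10: appears 3 time(s)
  12: appears 1 time(s)
  14: appears 1 time(s)
  18: appears 1 time(s)
Step 2: The value 10 appears most frequently (3 times).
Step 3: Mode = 10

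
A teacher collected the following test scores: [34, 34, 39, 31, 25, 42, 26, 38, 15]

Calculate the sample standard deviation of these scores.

8.413

Step 1: Compute the mean: 31.5556
Step 2: Sum of squared deviations from the mean: 566.2222
Step 3: Sample variance = 566.2222 / 8 = 70.7778
Step 4: Standard deviation = sqrt(70.7778) = 8.413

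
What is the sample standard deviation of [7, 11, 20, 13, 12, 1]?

6.3456

Step 1: Compute the mean: 10.6667
Step 2: Sum of squared deviations from the mean: 201.3333
Step 3: Sample variance = 201.3333 / 5 = 40.2667
Step 4: Standard deviation = sqrt(40.2667) = 6.3456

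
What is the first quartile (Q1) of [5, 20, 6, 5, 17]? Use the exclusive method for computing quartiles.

5

Step 1: Sort the data: [5, 5, 6, 17, 20]
Step 2: n = 5
Step 3: Using the exclusive quartile method:
  Q1 = 5
  Q2 (median) = 6
  Q3 = 18.5
  IQR = Q3 - Q1 = 18.5 - 5 = 13.5
Step 4: Q1 = 5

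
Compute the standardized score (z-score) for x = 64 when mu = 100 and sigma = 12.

-3

Step 1: Recall the z-score formula: z = (x - mu) / sigma
Step 2: Substitute values: z = (64 - 100) / 12
Step 3: z = -36 / 12 = -3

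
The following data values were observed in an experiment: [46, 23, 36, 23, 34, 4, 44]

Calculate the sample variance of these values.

213

Step 1: Compute the mean: (46 + 23 + 36 + 23 + 34 + 4 + 44) / 7 = 30
Step 2: Compute squared deviations from the mean:
  (46 - 30)^2 = 256
  (23 - 30)^2 = 49
  (36 - 30)^2 = 36
  (23 - 30)^2 = 49
  (34 - 30)^2 = 16
  (4 - 30)^2 = 676
  (44 - 30)^2 = 196
Step 3: Sum of squared deviations = 1278
Step 4: Sample variance = 1278 / 6 = 213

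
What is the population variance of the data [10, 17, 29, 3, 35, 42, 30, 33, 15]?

150.3951

Step 1: Compute the mean: (10 + 17 + 29 + 3 + 35 + 42 + 30 + 33 + 15) / 9 = 23.7778
Step 2: Compute squared deviations from the mean:
  (10 - 23.7778)^2 = 189.8272
  (17 - 23.7778)^2 = 45.9383
  (29 - 23.7778)^2 = 27.2716
  (3 - 23.7778)^2 = 431.716
  (35 - 23.7778)^2 = 125.9383
  (42 - 23.7778)^2 = 332.0494
  (30 - 23.7778)^2 = 38.716
  (33 - 23.7778)^2 = 85.0494
  (15 - 23.7778)^2 = 77.0494
Step 3: Sum of squared deviations = 1353.5556
Step 4: Population variance = 1353.5556 / 9 = 150.3951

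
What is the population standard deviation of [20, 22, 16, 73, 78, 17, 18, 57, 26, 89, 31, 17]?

26.3323

Step 1: Compute the mean: 38.6667
Step 2: Sum of squared deviations from the mean: 8320.6667
Step 3: Population variance = 8320.6667 / 12 = 693.3889
Step 4: Standard deviation = sqrt(693.3889) = 26.3323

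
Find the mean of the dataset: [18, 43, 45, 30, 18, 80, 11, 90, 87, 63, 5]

44.5455

Step 1: Sum all values: 18 + 43 + 45 + 30 + 18 + 80 + 11 + 90 + 87 + 63 + 5 = 490
Step 2: Count the number of values: n = 11
Step 3: Mean = sum / n = 490 / 11 = 44.5455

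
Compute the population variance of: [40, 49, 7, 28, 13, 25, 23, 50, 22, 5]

230.16

Step 1: Compute the mean: (40 + 49 + 7 + 28 + 13 + 25 + 23 + 50 + 22 + 5) / 10 = 26.2
Step 2: Compute squared deviations from the mean:
  (40 - 26.2)^2 = 190.44
  (49 - 26.2)^2 = 519.84
  (7 - 26.2)^2 = 368.64
  (28 - 26.2)^2 = 3.24
  (13 - 26.2)^2 = 174.24
  (25 - 26.2)^2 = 1.44
  (23 - 26.2)^2 = 10.24
  (50 - 26.2)^2 = 566.44
  (22 - 26.2)^2 = 17.64
  (5 - 26.2)^2 = 449.44
Step 3: Sum of squared deviations = 2301.6
Step 4: Population variance = 2301.6 / 10 = 230.16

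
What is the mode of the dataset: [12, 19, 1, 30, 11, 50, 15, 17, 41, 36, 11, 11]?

11

Step 1: Count the frequency of each value:
  1: appears 1 time(s)
  11: appears 3 time(s)
  12: appears 1 time(s)
  15: appears 1 time(s)
  17: appears 1 time(s)
  19: appears 1 time(s)
  30: appears 1 time(s)
  36: appears 1 time(s)
  41: appears 1 time(s)
  50: appears 1 time(s)
Step 2: The value 11 appears most frequently (3 times).
Step 3: Mode = 11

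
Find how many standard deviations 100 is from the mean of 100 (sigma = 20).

0

Step 1: Recall the z-score formula: z = (x - mu) / sigma
Step 2: Substitute values: z = (100 - 100) / 20
Step 3: z = 0 / 20 = 0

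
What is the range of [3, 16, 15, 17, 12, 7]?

14

Step 1: Identify the maximum value: max = 17
Step 2: Identify the minimum value: min = 3
Step 3: Range = max - min = 17 - 3 = 14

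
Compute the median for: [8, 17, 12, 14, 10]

12

Step 1: Sort the data in ascending order: [8, 10, 12, 14, 17]
Step 2: The number of values is n = 5.
Step 3: Since n is odd, the median is the middle value at position 3: 12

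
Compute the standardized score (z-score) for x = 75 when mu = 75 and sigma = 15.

0

Step 1: Recall the z-score formula: z = (x - mu) / sigma
Step 2: Substitute values: z = (75 - 75) / 15
Step 3: z = 0 / 15 = 0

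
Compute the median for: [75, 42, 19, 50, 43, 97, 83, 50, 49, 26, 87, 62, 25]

50

Step 1: Sort the data in ascending order: [19, 25, 26, 42, 43, 49, 50, 50, 62, 75, 83, 87, 97]
Step 2: The number of values is n = 13.
Step 3: Since n is odd, the median is the middle value at position 7: 50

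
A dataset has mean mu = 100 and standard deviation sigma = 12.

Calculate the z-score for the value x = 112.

1

Step 1: Recall the z-score formula: z = (x - mu) / sigma
Step 2: Substitute values: z = (112 - 100) / 12
Step 3: z = 12 / 12 = 1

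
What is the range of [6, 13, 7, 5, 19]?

14

Step 1: Identify the maximum value: max = 19
Step 2: Identify the minimum value: min = 5
Step 3: Range = max - min = 19 - 5 = 14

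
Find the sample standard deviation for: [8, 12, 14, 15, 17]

3.4205

Step 1: Compute the mean: 13.2
Step 2: Sum of squared deviations from the mean: 46.8
Step 3: Sample variance = 46.8 / 4 = 11.7
Step 4: Standard deviation = sqrt(11.7) = 3.4205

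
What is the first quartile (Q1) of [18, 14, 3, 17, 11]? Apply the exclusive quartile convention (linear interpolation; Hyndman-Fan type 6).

7

Step 1: Sort the data: [3, 11, 14, 17, 18]
Step 2: n = 5
Step 3: Using the exclusive quartile method:
  Q1 = 7
  Q2 (median) = 14
  Q3 = 17.5
  IQR = Q3 - Q1 = 17.5 - 7 = 10.5
Step 4: Q1 = 7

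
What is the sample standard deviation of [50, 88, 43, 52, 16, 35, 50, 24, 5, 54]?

23.3479

Step 1: Compute the mean: 41.7
Step 2: Sum of squared deviations from the mean: 4906.1
Step 3: Sample variance = 4906.1 / 9 = 545.1222
Step 4: Standard deviation = sqrt(545.1222) = 23.3479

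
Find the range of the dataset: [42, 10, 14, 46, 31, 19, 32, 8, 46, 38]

38

Step 1: Identify the maximum value: max = 46
Step 2: Identify the minimum value: min = 8
Step 3: Range = max - min = 46 - 8 = 38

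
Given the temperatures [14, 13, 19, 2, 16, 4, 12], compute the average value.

11.4286

Step 1: Sum all values: 14 + 13 + 19 + 2 + 16 + 4 + 12 = 80
Step 2: Count the number of values: n = 7
Step 3: Mean = sum / n = 80 / 7 = 11.4286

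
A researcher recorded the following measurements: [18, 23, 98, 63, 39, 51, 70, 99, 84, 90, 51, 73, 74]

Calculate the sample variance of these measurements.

702.9103

Step 1: Compute the mean: (18 + 23 + 98 + 63 + 39 + 51 + 70 + 99 + 84 + 90 + 51 + 73 + 74) / 13 = 64.0769
Step 2: Compute squared deviations from the mean:
  (18 - 64.0769)^2 = 2123.0828
  (23 - 64.0769)^2 = 1687.3136
  (98 - 64.0769)^2 = 1150.7751
  (63 - 64.0769)^2 = 1.1598
  (39 - 64.0769)^2 = 628.8521
  (51 - 64.0769)^2 = 171.0059
  (70 - 64.0769)^2 = 35.0828
  (99 - 64.0769)^2 = 1219.6213
  (84 - 64.0769)^2 = 396.929
  (90 - 64.0769)^2 = 672.0059
  (51 - 64.0769)^2 = 171.0059
  (73 - 64.0769)^2 = 79.6213
  (74 - 64.0769)^2 = 98.4675
Step 3: Sum of squared deviations = 8434.9231
Step 4: Sample variance = 8434.9231 / 12 = 702.9103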